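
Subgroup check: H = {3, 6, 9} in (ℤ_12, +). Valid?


Subgroup test for H = {3, 6, 9} in (ℤ_12, +):
(1) 0 ∈ H? No
(2) Closure: for all a,b ∈ H, (a+b) mod 12 ∈ H? No  [counterexample: 3 + 9 = 0 ∉ H]
(3) Inverses: for all a ∈ H, -a mod 12 ∈ H? Yes

No, H is not a subgroup of ℤ_12


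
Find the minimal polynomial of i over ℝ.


i satisfies x² + 1 = 0, irreducible over ℝ

Minimal polynomial: x² + 1


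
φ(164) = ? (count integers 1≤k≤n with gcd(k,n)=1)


Factor n: 164 = 2^2 × 41
φ(n) = n · ∏(1 - 1/p) over distinct primes p | n
φ(164) = 164 · (1 - 1/2) · (1 - 1/41) = 80

φ(164) = 80


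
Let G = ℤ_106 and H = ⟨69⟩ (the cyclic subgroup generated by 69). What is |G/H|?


|⟨69⟩| = n / gcd(69, 106) = 106 / 1 = 106
H is normal (ℤ_106 is abelian).
|G/H| = |G| / |H| = 106 / 106 = 1

|G/H| = 1


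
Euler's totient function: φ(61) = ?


Factor n: 61 = 61
φ(n) = n · ∏(1 - 1/p) over distinct primes p | n
φ(61) = 61 · (1 - 1/61) = 60

φ(61) = 60


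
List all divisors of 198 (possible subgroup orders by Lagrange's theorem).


Lagrange's theorem: |H| divides |G|
|G| = 198
Divisors of 198: 1, 2, 3, 6, 9, 11, 18, 22, 33, 66, 99, 198

Possible subgroup orders: {1, 2, 3, 6, 9, 11, 18, 22, 33, 66, 99, 198}


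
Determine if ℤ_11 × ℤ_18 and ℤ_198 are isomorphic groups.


Comparing ℤ_11 × ℤ_18 and ℤ_198:
gcd(11,18) = 1, so ℤ_11 × ℤ_18 ≅ ℤ_198 (CRT)

Yes, ℤ_11 × ℤ_18 ≅ ℤ_198


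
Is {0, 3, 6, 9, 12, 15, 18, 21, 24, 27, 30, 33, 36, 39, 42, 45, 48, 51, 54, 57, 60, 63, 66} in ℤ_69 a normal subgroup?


H = {0, 3, 6, 9, 12, 15, 18, 21, 24, 27, 30, 33, 36, 39, 42, 45, 48, 51, 54, 57, 60, 63, 66} in ℤ_69
ℤ_69 is abelian; every subgroup of an abelian group is normal

Yes, normal subgroup


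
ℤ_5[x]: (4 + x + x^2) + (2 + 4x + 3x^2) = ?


Add coefficients mod 5:
x^0: 4 + 2 = 1 (mod 5)
x^1: 1 + 4 = 0 (mod 5)
x^2: 1 + 3 = 4 (mod 5)
Result: 1 + 4x^2

f + g = 1 + 4x^2


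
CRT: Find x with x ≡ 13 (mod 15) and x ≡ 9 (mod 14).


m₁ = 15, m₂ = 14, gcd = 1, so CRT applies. M = m₁·m₂ = 210
Let M₁ = M/m₁ = 14, M₂ = M/m₂ = 15
Find y₁ ≡ M₁⁻¹ (mod m₁): 14⁻¹ ≡ 14 (mod 15)
Find y₂ ≡ M₂⁻¹ (mod m₂): 15⁻¹ ≡ 1 (mod 14)
x = a₁·M₁·y₁ + a₂·M₂·y₂ = 13·14·14 + 9·15·1 = 2683
Reduce mod 210: x ≡ 163
Check: 163 mod 15 = 13 ✓, 163 mod 14 = 9 ✓

x ≡ 163 (mod 210)


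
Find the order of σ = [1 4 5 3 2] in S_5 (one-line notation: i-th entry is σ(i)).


Cycle decomposition: (2 4 3 5)
Cycle lengths: 4
Order = lcm(4) = 4

ord(σ) = 4


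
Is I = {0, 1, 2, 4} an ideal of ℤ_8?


Check ideal conditions for I = {0, 1, 2, 4} in ℤ_8:
(1) I is an additive subgroup? No
(2) For r ∈ ℤ_8 and a ∈ I: r·a ∈ I? No  [counterexample: r=3, a=1, r·a mod 8 = 3 ∉ I]

No, I is not an ideal of ℤ_8


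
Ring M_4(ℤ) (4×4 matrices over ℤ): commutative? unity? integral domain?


Matrix multiplication is non-commutative for n ≥ 2; the identity matrix I is the unity; singular matrices give zero divisors, so not an integral domain
Commutative: No
Integral domain: No
Has unity: Yes

M_4(ℤ) (4×4 matrices over ℤ): Commutative=No, Unity=Yes


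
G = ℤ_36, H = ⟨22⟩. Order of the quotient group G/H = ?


|⟨22⟩| = n / gcd(22, 36) = 36 / 2 = 18
H is normal (ℤ_36 is abelian).
|G/H| = |G| / |H| = 36 / 18 = 2

|G/H| = 2


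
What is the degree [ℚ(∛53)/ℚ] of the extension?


∛53 has minimal polynomial x³ - 53 (irreducible over ℚ since 53 is not a perfect cube)

[ℚ(∛53)/ℚ] = 3


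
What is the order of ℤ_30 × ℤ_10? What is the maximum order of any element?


|ℤ_30 × ℤ_10| = 30 × 10 = 300
Max element order = lcm(30,10) = 30
Cyclic? No (gcd=10)

|ℤ_30×ℤ_10| = 300, max element order = 30


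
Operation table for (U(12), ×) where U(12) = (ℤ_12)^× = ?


Elements: {1, 5, 7, 11}
Operation: multiplication mod 12
Entry (a, b) = (a × b) mod 12

Cayley table:
   |  1 |  5 |  7 | 11
 1 |  1 |  5 |  7 | 11
 5 |  5 |  1 | 11 |  7
 7 |  7 | 11 |  1 |  5
11 | 11 |  7 |  5 |  1


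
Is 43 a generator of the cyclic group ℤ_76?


g generates ℤ_n iff gcd(g, n) = 1
gcd(43, 76) = 1
Since gcd = 1, 43 is a generator.

Yes, 43 generates ℤ_76


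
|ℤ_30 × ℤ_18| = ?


|A × B| = |A| · |B|
|ℤ_30 × ℤ_18| = 30 × 18 = 540

|ℤ_30 × ℤ_18| = 540


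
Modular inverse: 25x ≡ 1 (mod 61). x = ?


Use the extended Euclidean algorithm to write 1 = 25·s + 61·t; then s mod 61 is the inverse.
Euclidean algorithm:
  25 = 0·61 + 25
  61 = 2·25 + 11
  25 = 2·11 + 3
  11 = 3·3 + 2
  3 = 1·2 + 1
  2 = 2·1 + 0
gcd(25,61) = 1
Back-substitution gives: 25·(22) + 61·(-9) = 1
So 25⁻¹ ≡ 22 ≡ 22 (mod 61)
Check: 25 × 22 = 550 ≡ 1 (mod 61) ✓

25⁻¹ ≡ 22 (mod 61)


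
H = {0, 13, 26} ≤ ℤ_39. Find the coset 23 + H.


23 + H = {23 + h (mod 39) : h ∈ H}
23+0=23, 23+13=36, 23+26=10
23 + H = {10, 23, 36} = 10 + H

23 + H = {10, 23, 36}


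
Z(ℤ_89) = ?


Z(G) = {g ∈ G | gx = xg for all x ∈ G}
ℤ_89 is abelian, so Z(G) = G

Z(ℤ_89) = ℤ_89


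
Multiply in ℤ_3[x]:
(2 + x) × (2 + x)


Expand and collect like terms; reduce coefficients mod 3:
x^0: 2·2 = 4 ≡ 1 (mod 3)
x^1: 2·1 + 1·2 = 4 ≡ 1 (mod 3)
x^2: 1·1 = 1 ≡ 1 (mod 3)
Result: 1 + x + x^2

f · g = 1 + x + x^2


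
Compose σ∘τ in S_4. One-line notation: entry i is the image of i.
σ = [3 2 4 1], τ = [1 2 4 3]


σ∘τ: apply τ first, then σ
1 →τ 1 →σ 3
2 →τ 2 →σ 2
3 →τ 4 →σ 1
4 →τ 3 →σ 4

σ∘τ = [3 2 1 4]


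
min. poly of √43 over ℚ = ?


√43 satisfies x² - 43 = 0, irreducible over ℚ since 43 is squarefree

Minimal polynomial: x² - 43


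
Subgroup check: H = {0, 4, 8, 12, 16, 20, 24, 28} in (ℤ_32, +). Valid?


Subgroup test for H = {0, 4, 8, 12, 16, 20, 24, 28} in (ℤ_32, +):
(1) 0 ∈ H? Yes
(2) Closure: for all a,b ∈ H, (a+b) mod 32 ∈ H? Yes
(3) Inverses: for all a ∈ H, -a mod 32 ∈ H? Yes

Yes, H is a subgroup of ℤ_32


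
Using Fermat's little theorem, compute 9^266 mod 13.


Fermat's little theorem: if p is prime and gcd(a,p)=1, then a^(p-1) ≡ 1 (mod p)
p = 13 is prime, gcd(9,13) = 1
Reduce exponent: 266 mod 12 = 2
So 9^266 ≡ 9^2 (mod 13)
9^2 mod 13 = 3

9^266 ≡ 3 (mod 13)


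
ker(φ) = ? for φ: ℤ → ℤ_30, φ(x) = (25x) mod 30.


Kernel = preimage of identity
ker(φ) = {x ∈ ℤ : 25x ≡ 0 (mod 30)}. gcd(25,30) = 5, so 25x ≡ 0 (mod 30) ⟺ x ≡ 0 (mod 30/5 = 6). Hence ker(φ) = 6ℤ

ker(φ) = 6ℤ


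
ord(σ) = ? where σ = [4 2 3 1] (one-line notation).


Cycle decomposition: (1 4)
Cycle lengths: 2
Order = lcm(2) = 2

ord(σ) = 2


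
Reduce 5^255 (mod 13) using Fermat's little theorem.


Fermat's little theorem: if p is prime and gcd(a,p)=1, then a^(p-1) ≡ 1 (mod p)
p = 13 is prime, gcd(5,13) = 1
Reduce exponent: 255 mod 12 = 3
So 5^255 ≡ 5^3 (mod 13)
5^3 mod 13 = 8

5^255 ≡ 8 (mod 13)


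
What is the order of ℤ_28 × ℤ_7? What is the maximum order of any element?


|ℤ_28 × ℤ_7| = 28 × 7 = 196
Max element order = lcm(28,7) = 28
Cyclic? No (gcd=7)

|ℤ_28×ℤ_7| = 196, max element order = 28


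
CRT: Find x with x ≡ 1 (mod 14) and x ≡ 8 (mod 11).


m₁ = 14, m₂ = 11, gcd = 1, so CRT applies. M = m₁·m₂ = 154
Let M₁ = M/m₁ = 11, M₂ = M/m₂ = 14
Find y₁ ≡ M₁⁻¹ (mod m₁): 11⁻¹ ≡ 9 (mod 14)
Find y₂ ≡ M₂⁻¹ (mod m₂): 14⁻¹ ≡ 4 (mod 11)
x = a₁·M₁·y₁ + a₂·M₂·y₂ = 1·11·9 + 8·14·4 = 547
Reduce mod 154: x ≡ 85
Check: 85 mod 14 = 1 ✓, 85 mod 11 = 8 ✓

x ≡ 85 (mod 154)


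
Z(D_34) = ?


Z(G) = {g ∈ G | gx = xg for all x ∈ G}
For even n, Z(D_n) = {e, r^(n/2)}: the 180° rotation r^17 commutes with every reflection and rotation

Z(D_34) = {e, r^17}


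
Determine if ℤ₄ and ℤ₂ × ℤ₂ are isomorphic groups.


Comparing ℤ₄ and ℤ₂ × ℤ₂:
ℤ₄ has an element of order 4; ℤ₂×ℤ₂ has exponent 2

No, ℤ₄ ≇ ℤ₂ × ℤ₂


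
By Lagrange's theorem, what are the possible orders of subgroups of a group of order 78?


Lagrange's theorem: |H| divides |G|
|G| = 78
Divisors of 78: 1, 2, 3, 6, 13, 26, 39, 78

Possible subgroup orders: {1, 2, 3, 6, 13, 26, 39, 78}


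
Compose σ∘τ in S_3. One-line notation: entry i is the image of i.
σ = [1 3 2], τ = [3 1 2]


σ∘τ: apply τ first, then σ
1 →τ 3 →σ 2
2 →τ 1 →σ 1
3 →τ 2 →σ 3

σ∘τ = [2 1 3]


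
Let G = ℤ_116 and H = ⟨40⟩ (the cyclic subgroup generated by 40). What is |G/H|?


|⟨40⟩| = n / gcd(40, 116) = 116 / 4 = 29
H is normal (ℤ_116 is abelian).
|G/H| = |G| / |H| = 116 / 29 = 4

|G/H| = 4


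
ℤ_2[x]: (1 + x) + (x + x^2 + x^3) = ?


Add coefficients mod 2:
x^0: 1 + 0 = 1 (mod 2)
x^1: 1 + 1 = 0 (mod 2)
x^2: 0 + 1 = 1 (mod 2)
x^3: 0 + 1 = 1 (mod 2)
Result: 1 + x^2 + x^3

f + g = 1 + x^2 + x^3


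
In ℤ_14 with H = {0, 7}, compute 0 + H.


0 + H = {0 + h (mod 14) : h ∈ H}
0+0=0, 0+7=7

0 + H = {0, 7}


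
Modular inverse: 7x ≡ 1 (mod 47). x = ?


Use the extended Euclidean algorithm to write 1 = 7·s + 47·t; then s mod 47 is the inverse.
Euclidean algorithm:
  7 = 0·47 + 7
  47 = 6·7 + 5
  7 = 1·5 + 2
  5 = 2·2 + 1
  2 = 2·1 + 0
gcd(7,47) = 1
Back-substitution gives: 7·(-20) + 47·(3) = 1
So 7⁻¹ ≡ -20 ≡ 27 (mod 47)
Check: 7 × 27 = 189 ≡ 1 (mod 47) ✓

7⁻¹ ≡ 27 (mod 47)


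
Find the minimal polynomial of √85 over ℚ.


√85 satisfies x² - 85 = 0, irreducible over ℚ since 85 is squarefree

Minimal polynomial: x² - 85


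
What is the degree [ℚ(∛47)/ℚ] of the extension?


∛47 has minimal polynomial x³ - 47 (irreducible over ℚ since 47 is not a perfect cube)

[ℚ(∛47)/ℚ] = 3


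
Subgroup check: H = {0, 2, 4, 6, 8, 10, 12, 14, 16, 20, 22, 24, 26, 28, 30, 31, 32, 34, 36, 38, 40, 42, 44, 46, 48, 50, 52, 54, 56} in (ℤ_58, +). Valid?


Subgroup test for H = {0, 2, 4, 6, 8, 10, 12, 14, 16, 20, 22, 24, 26, 28, 30, 31, 32, 34, 36, 38, 40, 42, 44, 46, 48, 50, 52, 54, 56} in (ℤ_58, +):
(1) 0 ∈ H? Yes
(2) Closure: for all a,b ∈ H, (a+b) mod 58 ∈ H? No  [counterexample: 2 + 16 = 18 ∉ H]
(3) Inverses: for all a ∈ H, -a mod 58 ∈ H? No

No, H is not a subgroup of ℤ_58


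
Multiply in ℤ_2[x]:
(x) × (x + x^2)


Expand and collect like terms; reduce coefficients mod 2:
x^0: 0·0 = 0 ≡ 0 (mod 2)
x^1: 0·1 + 1·0 = 0 ≡ 0 (mod 2)
x^2: 0·1 + 1·1 = 1 ≡ 1 (mod 2)
x^3: 1·1 = 1 ≡ 1 (mod 2)
Result: x^2 + x^3

f · g = x^2 + x^3


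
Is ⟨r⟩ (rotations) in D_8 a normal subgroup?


H = ⟨r⟩ (rotations) in D_8
The rotation subgroup ⟨r⟩ has index 2 in D_8, so it is normal

Yes, normal subgroup


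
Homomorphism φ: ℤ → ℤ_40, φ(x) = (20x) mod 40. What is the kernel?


Kernel = preimage of identity
ker(φ) = {x ∈ ℤ : 20x ≡ 0 (mod 40)}. gcd(20,40) = 20, so 20x ≡ 0 (mod 40) ⟺ x ≡ 0 (mod 40/20 = 2). Hence ker(φ) = 2ℤ

ker(φ) = 2ℤ


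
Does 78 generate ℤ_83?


g generates ℤ_n iff gcd(g, n) = 1
gcd(78, 83) = 1
Since gcd = 1, 78 is a generator.

Yes, 78 generates ℤ_83


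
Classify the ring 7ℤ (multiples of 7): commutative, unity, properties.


7ℤ is a commutative ring under +,× but has no multiplicative identity (1 ∉ 7ℤ); it has no zero divisors, but without unity it is not an integral domain
Commutative: Yes
Integral domain: No
Has unity: No

7ℤ (multiples of 7): Commutative=Yes, Unity=No


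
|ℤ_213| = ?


ℤ_n has n elements.

|ℤ_213| = 213


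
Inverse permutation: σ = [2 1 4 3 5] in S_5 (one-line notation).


To find σ⁻¹, swap domain and range:
σ(1) = 2 → σ⁻¹(2) = 1
σ(2) = 1 → σ⁻¹(1) = 2
σ(3) = 4 → σ⁻¹(4) = 3
σ(4) = 3 → σ⁻¹(3) = 4
σ(5) = 5 → σ⁻¹(5) = 5

σ⁻¹ = [2 1 4 3 5]


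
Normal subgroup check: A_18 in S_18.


H = A_18 in S_18
A_18 has index 2 in S_18, and every subgroup of index 2 is normal

Yes, normal subgroup


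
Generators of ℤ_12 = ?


g generates ℤ_n iff gcd(g,n) = 1
Checking each g ∈ {1,...,11}:
gcd(1,12) = 1
gcd(2,12) = 2
gcd(3,12) = 3
gcd(4,12) = 4
gcd(5,12) = 1
gcd(6,12) = 6
gcd(7,12) = 1
gcd(8,12) = 4
gcd(9,12) = 3
gcd(10,12) = 2
gcd(11,12) = 1
Generators: {1, 5, 7, 11}
Number of generators = φ(12) = 4

Generators of ℤ_12 = {1, 5, 7, 11}


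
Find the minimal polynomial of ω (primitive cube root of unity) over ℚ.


ω satisfies x² + x + 1 = 0 (the cyclotomic polynomial Φ₃)

Minimal polynomial: x² + x + 1


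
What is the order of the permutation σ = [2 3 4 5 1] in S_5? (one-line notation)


Cycle decomposition: (1 2 3 4 5)
Cycle lengths: 5
Order = lcm(5) = 5

ord(σ) = 5


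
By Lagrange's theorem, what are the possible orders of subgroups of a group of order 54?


Lagrange's theorem: |H| divides |G|
|G| = 54
Divisors of 54: 1, 2, 3, 6, 9, 18, 27, 54

Possible subgroup orders: {1, 2, 3, 6, 9, 18, 27, 54}


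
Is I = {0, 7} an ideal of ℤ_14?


Check ideal conditions for I = {0, 7} in ℤ_14:
(1) I is an additive subgroup? Yes
(2) For r ∈ ℤ_14 and a ∈ I: r·a ∈ I? Yes

Yes, I is an ideal of ℤ_14


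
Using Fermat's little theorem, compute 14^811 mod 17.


Fermat's little theorem: if p is prime and gcd(a,p)=1, then a^(p-1) ≡ 1 (mod p)
p = 17 is prime, gcd(14,17) = 1
Reduce exponent: 811 mod 16 = 11
So 14^811 ≡ 14^11 (mod 17)
14^11 mod 17 = 10

14^811 ≡ 10 (mod 17)


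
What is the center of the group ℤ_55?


Z(G) = {g ∈ G | gx = xg for all x ∈ G}
ℤ_55 is abelian, so Z(G) = G

Z(ℤ_55) = ℤ_55


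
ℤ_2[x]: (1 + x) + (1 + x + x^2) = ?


Add coefficients mod 2:
x^0: 1 + 1 = 0 (mod 2)
x^1: 1 + 1 = 0 (mod 2)
x^2: 0 + 1 = 1 (mod 2)
Result: x^2

f + g = x^2


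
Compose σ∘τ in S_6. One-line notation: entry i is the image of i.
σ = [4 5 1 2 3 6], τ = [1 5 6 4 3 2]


σ∘τ: apply τ first, then σ
1 →τ 1 →σ 4
2 →τ 5 →σ 3
3 →τ 6 →σ 6
4 →τ 4 →σ 2
5 →τ 3 →σ 1
6 →τ 2 →σ 5

σ∘τ = [4 3 6 2 1 5]


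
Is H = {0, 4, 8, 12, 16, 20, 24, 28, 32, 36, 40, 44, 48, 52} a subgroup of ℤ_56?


Subgroup test for H = {0, 4, 8, 12, 16, 20, 24, 28, 32, 36, 40, 44, 48, 52} in (ℤ_56, +):
(1) 0 ∈ H? Yes
(2) Closure: for all a,b ∈ H, (a+b) mod 56 ∈ H? Yes
(3) Inverses: for all a ∈ H, -a mod 56 ∈ H? Yes

Yes, H is a subgroup of ℤ_56


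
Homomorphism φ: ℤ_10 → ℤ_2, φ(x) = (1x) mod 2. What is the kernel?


Kernel = preimage of identity
ker(φ) = {x ∈ ℤ_10 : 1x ≡ 0 (mod 2)}. Since 2 | 10, φ is well-defined. The kernel is the cyclic subgroup ⟨2⟩ of ℤ_10 (order 5), i.e. {0, 2, 4, 6, 8}

ker(φ) = {0, 2, 4, 6, 8}


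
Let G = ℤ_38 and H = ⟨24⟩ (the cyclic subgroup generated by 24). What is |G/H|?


|⟨24⟩| = n / gcd(24, 38) = 38 / 2 = 19
H is normal (ℤ_38 is abelian).
|G/H| = |G| / |H| = 38 / 19 = 2

|G/H| = 2


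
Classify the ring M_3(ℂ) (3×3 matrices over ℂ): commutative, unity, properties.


Matrix multiplication is non-commutative for n ≥ 2; the identity matrix I is the unity; singular matrices give zero divisors, so not an integral domain
Commutative: No
Integral domain: No
Has unity: Yes

M_3(ℂ) (3×3 matrices over ℂ): Commutative=No, Unity=Yes


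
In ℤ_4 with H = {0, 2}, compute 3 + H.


3 + H = {3 + h (mod 4) : h ∈ H}
3+0=3, 3+2=1
3 + H = {1, 3} = 1 + H

3 + H = {1, 3}


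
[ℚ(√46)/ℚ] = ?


√46 has minimal polynomial x² - 46 (irreducible over ℚ since 46 is squarefree)

[ℚ(√46)/ℚ] = 2


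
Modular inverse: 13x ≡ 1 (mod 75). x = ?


Use the extended Euclidean algorithm to write 1 = 13·s + 75·t; then s mod 75 is the inverse.
Euclidean algorithm:
  13 = 0·75 + 13
  75 = 5·13 + 10
  13 = 1·10 + 3
  10 = 3·3 + 1
  3 = 3·1 + 0
gcd(13,75) = 1
Back-substitution gives: 13·(-23) + 75·(4) = 1
So 13⁻¹ ≡ -23 ≡ 52 (mod 75)
Check: 13 × 52 = 676 ≡ 1 (mod 75) ✓

13⁻¹ ≡ 52 (mod 75)


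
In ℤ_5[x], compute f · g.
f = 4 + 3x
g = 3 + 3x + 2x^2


Expand and collect like terms; reduce coefficients mod 5:
x^0: 4·3 = 12 ≡ 2 (mod 5)
x^1: 4·3 + 3·3 = 21 ≡ 1 (mod 5)
x^2: 4·2 + 3·3 = 17 ≡ 2 (mod 5)
x^3: 3·2 = 6 ≡ 1 (mod 5)
Result: 2 + x + 2x^2 + x^3

f · g = 2 + x + 2x^2 + x^3


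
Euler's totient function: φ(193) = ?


Factor n: 193 = 193
φ(n) = n · ∏(1 - 1/p) over distinct primes p | n
φ(193) = 193 · (1 - 1/193) = 192

φ(193) = 192


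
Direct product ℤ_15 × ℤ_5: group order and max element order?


|ℤ_15 × ℤ_5| = 15 × 5 = 75
Max element order = lcm(15,5) = 15
Cyclic? No (gcd=5)

|ℤ_15×ℤ_5| = 75, max element order = 15


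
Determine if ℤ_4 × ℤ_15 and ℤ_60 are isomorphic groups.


Comparing ℤ_4 × ℤ_15 and ℤ_60:
gcd(4,15) = 1, so ℤ_4 × ℤ_15 ≅ ℤ_60 (CRT)

Yes, ℤ_4 × ℤ_15 ≅ ℤ_60


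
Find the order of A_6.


|A_n| = n!/2 (even permutations)
|A_6| = 6!/2 = 720/2 = 360

|A_6| = 360


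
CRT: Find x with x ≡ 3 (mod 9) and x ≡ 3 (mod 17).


m₁ = 9, m₂ = 17, gcd = 1, so CRT applies. M = m₁·m₂ = 153
Let M₁ = M/m₁ = 17, M₂ = M/m₂ = 9
Find y₁ ≡ M₁⁻¹ (mod m₁): 17⁻¹ ≡ 8 (mod 9)
Find y₂ ≡ M₂⁻¹ (mod m₂): 9⁻¹ ≡ 2 (mod 17)
x = a₁·M₁·y₁ + a₂·M₂·y₂ = 3·17·8 + 3·9·2 = 462
Reduce mod 153: x ≡ 3
Check: 3 mod 9 = 3 ✓, 3 mod 17 = 3 ✓

x ≡ 3 (mod 153)


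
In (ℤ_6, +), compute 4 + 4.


Operation: addition mod 6
4 + 4 = (a + b) mod 6 with a = 4, b = 4

4 + 4 = 2


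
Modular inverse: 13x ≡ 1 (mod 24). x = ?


Use the extended Euclidean algorithm to write 1 = 13·s + 24·t; then s mod 24 is the inverse.
Euclidean algorithm:
  13 = 0·24 + 13
  24 = 1·13 + 11
  13 = 1·11 + 2
  11 = 5·2 + 1
  2 = 2·1 + 0
gcd(13,24) = 1
Back-substitution gives: 13·(-11) + 24·(6) = 1
So 13⁻¹ ≡ -11 ≡ 13 (mod 24)
Check: 13 × 13 = 169 ≡ 1 (mod 24) ✓

13⁻¹ ≡ 13 (mod 24)


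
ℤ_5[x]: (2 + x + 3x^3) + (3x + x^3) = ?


Add coefficients mod 5:
x^0: 2 + 0 = 2 (mod 5)
x^1: 1 + 3 = 4 (mod 5)
x^2: 0 + 0 = 0 (mod 5)
x^3: 3 + 1 = 4 (mod 5)
Result: 2 + 4x + 4x^3

f + g = 2 + 4x + 4x^3


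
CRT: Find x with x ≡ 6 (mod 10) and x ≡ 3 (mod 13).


m₁ = 10, m₂ = 13, gcd = 1, so CRT applies. M = m₁·m₂ = 130
Let M₁ = M/m₁ = 13, M₂ = M/m₂ = 10
Find y₁ ≡ M₁⁻¹ (mod m₁): 13⁻¹ ≡ 7 (mod 10)
Find y₂ ≡ M₂⁻¹ (mod m₂): 10⁻¹ ≡ 4 (mod 13)
x = a₁·M₁·y₁ + a₂·M₂·y₂ = 6·13·7 + 3·10·4 = 666
Reduce mod 130: x ≡ 16
Check: 16 mod 10 = 6 ✓, 16 mod 13 = 3 ✓

x ≡ 16 (mod 130)


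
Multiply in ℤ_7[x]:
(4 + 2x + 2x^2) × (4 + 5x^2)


Expand and collect like terms; reduce coefficients mod 7:
x^0: 4·4 = 16 ≡ 2 (mod 7)
x^1: 4·0 + 2·4 = 8 ≡ 1 (mod 7)
x^2: 4·5 + 2·0 + 2·4 = 28 ≡ 0 (mod 7)
x^3: 2·5 + 2·0 = 10 ≡ 3 (mod 7)
x^4: 2·5 = 10 ≡ 3 (mod 7)
Result: 2 + x + 3x^3 + 3x^4

f · g = 2 + x + 3x^3 + 3x^4


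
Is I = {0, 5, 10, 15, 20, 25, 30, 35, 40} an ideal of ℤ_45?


Check ideal conditions for I = {0, 5, 10, 15, 20, 25, 30, 35, 40} in ℤ_45:
(1) I is an additive subgroup? Yes
(2) For r ∈ ℤ_45 and a ∈ I: r·a ∈ I? Yes

Yes, I is an ideal of ℤ_45


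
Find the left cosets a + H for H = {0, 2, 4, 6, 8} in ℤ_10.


H = {0, 2, 4, 6, 8}, |H| = 5
Number of cosets = |G|/|H| = 10/5 = 2
0 + H = {0, 2, 4, 6, 8}
1 + H = {1, 3, 5, 7, 9}

Cosets: 0+H={0,2,4,6,8}; 1+H={1,3,5,7,9}


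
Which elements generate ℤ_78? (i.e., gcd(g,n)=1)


g generates ℤ_n iff gcd(g,n) = 1
Prime factors of 78: 2, 3, 13
Generators are g ∈ {1,...,77} not divisible by any of these primes.
Generators: {1, 5, 7, 11, 17, 19, 23, 25, 29, 31, 35, 37, 41, 43, 47, 49, 53, 55, 59, 61, 67, 71, 73, 77}
Number of generators = φ(78) = 24

Generators of ℤ_78 = {1, 5, 7, 11, 17, 19, 23, 25, 29, 31, 35, 37, 41, 43, 47, 49, 53, 55, 59, 61, 67, 71, 73, 77}


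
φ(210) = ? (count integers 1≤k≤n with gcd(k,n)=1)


Factor n: 210 = 2 × 3 × 5 × 7
φ(n) = n · ∏(1 - 1/p) over distinct primes p | n
φ(210) = 210 · (1 - 1/2) · (1 - 1/3) · (1 - 1/5) · (1 - 1/7) = 48

φ(210) = 48


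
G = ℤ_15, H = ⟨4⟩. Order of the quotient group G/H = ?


|⟨4⟩| = n / gcd(4, 15) = 15 / 1 = 15
H is normal (ℤ_15 is abelian).
|G/H| = |G| / |H| = 15 / 15 = 1

|G/H| = 1


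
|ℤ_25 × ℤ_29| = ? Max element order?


|ℤ_25 × ℤ_29| = 25 × 29 = 725
Max element order = lcm(25,29) = 725
Cyclic? Yes (gcd=1)

|ℤ_25×ℤ_29| = 725, max element order = 725


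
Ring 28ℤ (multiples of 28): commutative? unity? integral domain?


28ℤ is a commutative ring under +,× but has no multiplicative identity (1 ∉ 28ℤ); it has no zero divisors, but without unity it is not an integral domain
Commutative: Yes
Integral domain: No
Has unity: No

28ℤ (multiples of 28): Commutative=Yes, Unity=No


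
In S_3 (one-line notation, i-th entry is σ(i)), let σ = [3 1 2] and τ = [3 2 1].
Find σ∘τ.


σ∘τ: apply τ first, then σ
1 →τ 3 →σ 2
2 →τ 2 →σ 1
3 →τ 1 →σ 3

σ∘τ = [2 1 3]


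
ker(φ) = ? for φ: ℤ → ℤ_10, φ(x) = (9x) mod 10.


Kernel = preimage of identity
ker(φ) = {x ∈ ℤ : 9x ≡ 0 (mod 10)}. gcd(9,10) = 1, so 9x ≡ 0 (mod 10) ⟺ x ≡ 0 (mod 10/1 = 10). Hence ker(φ) = 10ℤ

ker(φ) = 10ℤ


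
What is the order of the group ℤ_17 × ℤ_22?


|A × B| = |A| · |B|
|ℤ_17 × ℤ_22| = 17 × 22 = 374

|ℤ_17 × ℤ_22| = 374


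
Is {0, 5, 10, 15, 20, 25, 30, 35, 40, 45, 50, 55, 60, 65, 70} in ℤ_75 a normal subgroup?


H = {0, 5, 10, 15, 20, 25, 30, 35, 40, 45, 50, 55, 60, 65, 70} in ℤ_75
ℤ_75 is abelian; every subgroup of an abelian group is normal

Yes, normal subgroup


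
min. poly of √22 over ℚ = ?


√22 satisfies x² - 22 = 0, irreducible over ℚ since 22 is squarefree

Minimal polynomial: x² - 22


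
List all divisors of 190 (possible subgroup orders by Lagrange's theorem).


Lagrange's theorem: |H| divides |G|
|G| = 190
Divisors of 190: 1, 2, 5, 10, 19, 38, 95, 190

Possible subgroup orders: {1, 2, 5, 10, 19, 38, 95, 190}


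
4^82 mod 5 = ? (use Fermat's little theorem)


Fermat's little theorem: if p is prime and gcd(a,p)=1, then a^(p-1) ≡ 1 (mod p)
p = 5 is prime, gcd(4,5) = 1
Reduce exponent: 82 mod 4 = 2
So 4^82 ≡ 4^2 (mod 5)
4^2 mod 5 = 1

4^82 ≡ 1 (mod 5)


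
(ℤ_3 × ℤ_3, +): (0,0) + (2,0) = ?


Operation: componentwise addition mod (3, 3)
(0,0) + (2,0) = ((a₁+b₁) mod 3, (a₂+b₂) mod 3) with a = (0,0), b = (2,0)

(0,0) + (2,0) = (2,0)


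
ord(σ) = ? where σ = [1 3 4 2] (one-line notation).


Cycle decomposition: (2 3 4)
Cycle lengths: 3
Order = lcm(3) = 3

ord(σ) = 3


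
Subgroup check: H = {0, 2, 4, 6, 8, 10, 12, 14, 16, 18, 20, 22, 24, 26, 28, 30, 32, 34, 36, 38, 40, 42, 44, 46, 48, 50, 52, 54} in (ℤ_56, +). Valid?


Subgroup test for H = {0, 2, 4, 6, 8, 10, 12, 14, 16, 18, 20, 22, 24, 26, 28, 30, 32, 34, 36, 38, 40, 42, 44, 46, 48, 50, 52, 54} in (ℤ_56, +):
(1) 0 ∈ H? Yes
(2) Closure: for all a,b ∈ H, (a+b) mod 56 ∈ H? Yes
(3) Inverses: for all a ∈ H, -a mod 56 ∈ H? Yes

Yes, H is a subgroup of ℤ_56


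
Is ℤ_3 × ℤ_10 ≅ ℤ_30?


Comparing ℤ_3 × ℤ_10 and ℤ_30:
gcd(3,10) = 1, so ℤ_3 × ℤ_10 ≅ ℤ_30 (CRT)

Yes, ℤ_3 × ℤ_10 ≅ ℤ_30


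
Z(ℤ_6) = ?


Z(G) = {g ∈ G | gx = xg for all x ∈ G}
ℤ_6 is abelian, so Z(G) = G

Z(ℤ_6) = ℤ_6


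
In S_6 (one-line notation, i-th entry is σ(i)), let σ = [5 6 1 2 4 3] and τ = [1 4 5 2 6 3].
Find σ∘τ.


σ∘τ: apply τ first, then σ
1 →τ 1 →σ 5
2 →τ 4 →σ 2
3 →τ 5 →σ 4
4 →τ 2 →σ 6
5 →τ 6 →σ 3
6 →τ 3 →σ 1

σ∘τ = [5 2 4 6 3 1]


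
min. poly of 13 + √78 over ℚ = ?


Let α = 13 + √78. Then α - 13 = √78, so (α - 13)² = 78, giving α² - 26α + 91 = 0. Degree 2 and α ∉ ℚ, so this is the minimal polynomial.

Minimal polynomial: x² - 26x + 91


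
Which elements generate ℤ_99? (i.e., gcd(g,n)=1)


g generates ℤ_n iff gcd(g,n) = 1
Prime factors of 99: 3, 11
Generators are g ∈ {1,...,98} not divisible by any of these primes.
Generators: {1, 2, 4, 5, 7, 8, 10, 13, 14, 16, 17, 19, 20, 23, 25, 26, 28, 29, 31, 32, 34, 35, 37, 38, 40, 41, 43, 46, 47, 49, 50, 52, 53, 56, 58, 59, 61, 62, 64, 65, 67, 68, 70, 71, 73, 74, 76, 79, 80, 82, 83, 85, 86, 89, 91, 92, 94, 95, 97, 98}
Number of generators = φ(99) = 60

Generators of ℤ_99 = {1, 2, 4, 5, 7, 8, 10, 13, 14, 16, 17, 19, 20, 23, 25, 26, 28, 29, 31, 32, 34, 35, 37, 38, 40, 41, 43, 46, 47, 49, 50, 52, 53, 56, 58, 59, 61, 62, 64, 65, 67, 68, 70, 71, 73, 74, 76, 79, 80, 82, 83, 85, 86, 89, 91, 92, 94, 95, 97, 98}


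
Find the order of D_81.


|D_n| = 2n (n rotations and n reflections)
|D_81| = 2×81 = 162

|D_81| = 162


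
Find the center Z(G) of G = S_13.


Z(G) = {g ∈ G | gx = xg for all x ∈ G}
S_n is non-abelian for n ≥ 3; Z(S_13) is trivial

Z(S_13) = {e}


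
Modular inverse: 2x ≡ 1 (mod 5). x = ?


Use the extended Euclidean algorithm to write 1 = 2·s + 5·t; then s mod 5 is the inverse.
Euclidean algorithm:
  2 = 0·5 + 2
  5 = 2·2 + 1
  2 = 2·1 + 0
gcd(2,5) = 1
Back-substitution gives: 2·(-2) + 5·(1) = 1
So 2⁻¹ ≡ -2 ≡ 3 (mod 5)
Check: 2 × 3 = 6 ≡ 1 (mod 5) ✓

2⁻¹ ≡ 3 (mod 5)


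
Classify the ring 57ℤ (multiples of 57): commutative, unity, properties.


57ℤ is a commutative ring under +,× but has no multiplicative identity (1 ∉ 57ℤ); it has no zero divisors, but without unity it is not an integral domain
Commutative: Yes
Integral domain: No
Has unity: No

57ℤ (multiples of 57): Commutative=Yes, Unity=No


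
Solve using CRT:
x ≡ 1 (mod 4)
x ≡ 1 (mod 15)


m₁ = 4, m₂ = 15, gcd = 1, so CRT applies. M = m₁·m₂ = 60
Let M₁ = M/m₁ = 15, M₂ = M/m₂ = 4
Find y₁ ≡ M₁⁻¹ (mod m₁): 15⁻¹ ≡ 3 (mod 4)
Find y₂ ≡ M₂⁻¹ (mod m₂): 4⁻¹ ≡ 4 (mod 15)
x = a₁·M₁·y₁ + a₂·M₂·y₂ = 1·15·3 + 1·4·4 = 61
Reduce mod 60: x ≡ 1
Check: 1 mod 4 = 1 ✓, 1 mod 15 = 1 ✓

x ≡ 1 (mod 60)


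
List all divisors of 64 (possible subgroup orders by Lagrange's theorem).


Lagrange's theorem: |H| divides |G|
|G| = 64
Divisors of 64: 1, 2, 4, 8, 16, 32, 64

Possible subgroup orders: {1, 2, 4, 8, 16, 32, 64}


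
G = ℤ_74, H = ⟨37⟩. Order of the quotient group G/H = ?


|⟨37⟩| = n / gcd(37, 74) = 74 / 37 = 2
H is normal (ℤ_74 is abelian).
|G/H| = |G| / |H| = 74 / 2 = 37

|G/H| = 37


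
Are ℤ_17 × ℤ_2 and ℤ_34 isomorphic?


Comparing ℤ_17 × ℤ_2 and ℤ_34:
gcd(17,2) = 1, so ℤ_17 × ℤ_2 ≅ ℤ_34 (CRT)

Yes, ℤ_17 × ℤ_2 ≅ ℤ_34


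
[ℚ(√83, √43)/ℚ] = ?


[ℚ(√83,√43):ℚ] = [ℚ(√83,√43):ℚ(√83)]·[ℚ(√83):ℚ] = 2·2 = 4

[ℚ(√83, √43)/ℚ] = 4


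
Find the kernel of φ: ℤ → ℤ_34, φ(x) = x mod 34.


Kernel = preimage of identity
ker(φ) = {x ∈ ℤ : x ≡ 0 (mod 34)} = 34ℤ = {0, ±34, ±68, ...}

ker(φ) = 34ℤ


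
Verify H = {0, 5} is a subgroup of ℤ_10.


Subgroup test for H = {0, 5} in (ℤ_10, +):
(1) 0 ∈ H? Yes
(2) Closure: for all a,b ∈ H, (a+b) mod 10 ∈ H? Yes
(3) Inverses: for all a ∈ H, -a mod 10 ∈ H? Yes

Yes, H is a subgroup of ℤ_10


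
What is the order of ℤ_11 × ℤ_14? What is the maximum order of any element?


|ℤ_11 × ℤ_14| = 11 × 14 = 154
Max element order = lcm(11,14) = 154
Cyclic? Yes (gcd=1)

|ℤ_11×ℤ_14| = 154, max element order = 154


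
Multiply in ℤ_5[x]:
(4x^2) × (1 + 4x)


Expand and collect like terms; reduce coefficients mod 5:
x^0: 0·1 = 0 ≡ 0 (mod 5)
x^1: 0·4 + 0·1 = 0 ≡ 0 (mod 5)
x^2: 0·4 + 4·1 = 4 ≡ 4 (mod 5)
x^3: 4·4 = 16 ≡ 1 (mod 5)
Result: 4x^2 + x^3

f · g = 4x^2 + x^3


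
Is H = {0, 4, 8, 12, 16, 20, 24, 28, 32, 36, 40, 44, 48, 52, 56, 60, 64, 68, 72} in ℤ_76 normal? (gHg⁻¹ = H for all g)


H = {0, 4, 8, 12, 16, 20, 24, 28, 32, 36, 40, 44, 48, 52, 56, 60, 64, 68, 72} in ℤ_76
ℤ_76 is abelian; every subgroup of an abelian group is normal

Yes, normal subgroup


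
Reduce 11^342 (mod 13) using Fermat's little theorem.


Fermat's little theorem: if p is prime and gcd(a,p)=1, then a^(p-1) ≡ 1 (mod p)
p = 13 is prime, gcd(11,13) = 1
Reduce exponent: 342 mod 12 = 6
So 11^342 ≡ 11^6 (mod 13)
11^6 mod 13 = 12

11^342 ≡ 12 (mod 13)


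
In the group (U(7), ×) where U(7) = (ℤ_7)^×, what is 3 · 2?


Operation: multiplication mod 7
3 · 2 = (a × b) mod 7 with a = 3, b = 2

3 · 2 = 6


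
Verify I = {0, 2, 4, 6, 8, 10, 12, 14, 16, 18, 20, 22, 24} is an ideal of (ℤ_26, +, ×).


Check ideal conditions for I = {0, 2, 4, 6, 8, 10, 12, 14, 16, 18, 20, 22, 24} in ℤ_26:
(1) I is an additive subgroup? Yes
(2) For r ∈ ℤ_26 and a ∈ I: r·a ∈ I? Yes

Yes, I is an ideal of ℤ_26


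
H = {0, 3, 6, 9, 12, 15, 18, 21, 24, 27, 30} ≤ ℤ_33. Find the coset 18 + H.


18 + H = {18 + h (mod 33) : h ∈ H}
18+0=18, 18+3=21, 18+6=24, 18+9=27, 18+12=30, 18+15=0, 18+18=3, 18+21=6, 18+24=9, 18+27=12, 18+30=15
18 + H = {0, 3, 6, 9, 12, 15, 18, 21, 24, 27, 30} = 0 + H

18 + H = {0, 3, 6, 9, 12, 15, 18, 21, 24, 27, 30}


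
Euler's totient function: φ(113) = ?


Factor n: 113 = 113
φ(n) = n · ∏(1 - 1/p) over distinct primes p | n
φ(113) = 113 · (1 - 1/113) = 112

φ(113) = 112


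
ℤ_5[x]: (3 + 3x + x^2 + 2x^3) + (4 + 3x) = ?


Add coefficients mod 5:
x^0: 3 + 4 = 2 (mod 5)
x^1: 3 + 3 = 1 (mod 5)
x^2: 1 + 0 = 1 (mod 5)
x^3: 2 + 0 = 2 (mod 5)
Result: 2 + x + x^2 + 2x^3

f + g = 2 + x + x^2 + 2x^3


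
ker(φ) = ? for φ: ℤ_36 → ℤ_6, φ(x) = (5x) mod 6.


Kernel = preimage of identity
ker(φ) = {x ∈ ℤ_36 : 5x ≡ 0 (mod 6)}. Since 6 | 36, φ is well-defined. The kernel is the cyclic subgroup ⟨6⟩ of ℤ_36 (order 6), i.e. {0, 6, 12, 18, 24, 30}

ker(φ) = {0, 6, 12, 18, 24, 30}


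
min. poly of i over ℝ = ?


i satisfies x² + 1 = 0, irreducible over ℝ

Minimal polynomial: x² + 1


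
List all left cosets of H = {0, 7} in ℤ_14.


H = {0, 7}, |H| = 2
Number of cosets = |G|/|H| = 14/2 = 7
0 + H = {0, 7}
1 + H = {1, 8}
2 + H = {2, 9}
3 + H = {3, 10}
4 + H = {4, 11}
5 + H = {5, 12}
6 + H = {6, 13}

Cosets: 0+H={0,7}; 1+H={1,8}; 2+H={2,9}; 3+H={3,10}; 4+H={4,11}; 5+H={5,12}; 6+H={6,13}


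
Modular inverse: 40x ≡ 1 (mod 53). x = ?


Use the extended Euclidean algorithm to write 1 = 40·s + 53·t; then s mod 53 is the inverse.
Euclidean algorithm:
  40 = 0·53 + 40
  53 = 1·40 + 13
  40 = 3·13 + 1
  13 = 13·1 + 0
gcd(40,53) = 1
Back-substitution gives: 40·(4) + 53·(-3) = 1
So 40⁻¹ ≡ 4 ≡ 4 (mod 53)
Check: 40 × 4 = 160 ≡ 1 (mod 53) ✓

40⁻¹ ≡ 4 (mod 53)


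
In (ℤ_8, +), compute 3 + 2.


Operation: addition mod 8
3 + 2 = (a + b) mod 8 with a = 3, b = 2

3 + 2 = 5


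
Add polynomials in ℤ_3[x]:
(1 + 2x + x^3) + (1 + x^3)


Add coefficients mod 3:
x^0: 1 + 1 = 2 (mod 3)
x^1: 2 + 0 = 2 (mod 3)
x^2: 0 + 0 = 0 (mod 3)
x^3: 1 + 1 = 2 (mod 3)
Result: 2 + 2x + 2x^3

f + g = 2 + 2x + 2x^3


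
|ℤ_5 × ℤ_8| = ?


|A × B| = |A| · |B|
|ℤ_5 × ℤ_8| = 5 × 8 = 40

|ℤ_5 × ℤ_8| = 40


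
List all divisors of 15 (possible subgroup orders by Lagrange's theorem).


Lagrange's theorem: |H| divides |G|
|G| = 15
Divisors of 15: 1, 3, 5, 15

Possible subgroup orders: {1, 3, 5, 15}


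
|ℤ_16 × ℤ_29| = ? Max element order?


|ℤ_16 × ℤ_29| = 16 × 29 = 464
Max element order = lcm(16,29) = 464
Cyclic? Yes (gcd=1)

|ℤ_16×ℤ_29| = 464, max element order = 464


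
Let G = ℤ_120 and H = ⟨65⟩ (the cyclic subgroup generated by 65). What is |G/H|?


|⟨65⟩| = n / gcd(65, 120) = 120 / 5 = 24
H is normal (ℤ_120 is abelian).
|G/H| = |G| / |H| = 120 / 24 = 5

|G/H| = 5


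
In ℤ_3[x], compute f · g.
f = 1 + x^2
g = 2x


Expand and collect like terms; reduce coefficients mod 3:
x^0: 1·0 = 0 ≡ 0 (mod 3)
x^1: 1·2 + 0·0 = 2 ≡ 2 (mod 3)
x^2: 0·2 + 1·0 = 0 ≡ 0 (mod 3)
x^3: 1·2 = 2 ≡ 2 (mod 3)
Result: 2x + 2x^3

f · g = 2x + 2x^3


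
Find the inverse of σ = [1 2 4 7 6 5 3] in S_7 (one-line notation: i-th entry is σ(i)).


To find σ⁻¹, swap domain and range:
σ(1) = 1 → σ⁻¹(1) = 1
σ(2) = 2 → σ⁻¹(2) = 2
σ(3) = 4 → σ⁻¹(4) = 3
σ(4) = 7 → σ⁻¹(7) = 4
σ(5) = 6 → σ⁻¹(6) = 5
σ(6) = 5 → σ⁻¹(5) = 6
σ(7) = 3 → σ⁻¹(3) = 7

σ⁻¹ = [1 2 7 3 6 5 4]


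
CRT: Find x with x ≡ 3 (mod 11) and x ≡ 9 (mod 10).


m₁ = 11, m₂ = 10, gcd = 1, so CRT applies. M = m₁·m₂ = 110
Let M₁ = M/m₁ = 10, M₂ = M/m₂ = 11
Find y₁ ≡ M₁⁻¹ (mod m₁): 10⁻¹ ≡ 10 (mod 11)
Find y₂ ≡ M₂⁻¹ (mod m₂): 11⁻¹ ≡ 1 (mod 10)
x = a₁·M₁·y₁ + a₂·M₂·y₂ = 3·10·10 + 9·11·1 = 399
Reduce mod 110: x ≡ 69
Check: 69 mod 11 = 3 ✓, 69 mod 10 = 9 ✓

x ≡ 69 (mod 110)


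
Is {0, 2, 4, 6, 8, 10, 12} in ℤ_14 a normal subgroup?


H = {0, 2, 4, 6, 8, 10, 12} in ℤ_14
ℤ_14 is abelian; every subgroup of an abelian group is normal

Yes, normal subgroup


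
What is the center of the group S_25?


Z(G) = {g ∈ G | gx = xg for all x ∈ G}
S_n is non-abelian for n ≥ 3; Z(S_25) is trivial

Z(S_25) = {e}


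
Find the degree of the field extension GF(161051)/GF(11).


GF(161051) = GF(11^5), so the extension degree is 5

[GF(161051)/GF(11)] = 5


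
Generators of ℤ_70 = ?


g generates ℤ_n iff gcd(g,n) = 1
Prime factors of 70: 2, 5, 7
Generators are g ∈ {1,...,69} not divisible by any of these primes.
Generators: {1, 3, 9, 11, 13, 17, 19, 23, 27, 29, 31, 33, 37, 39, 41, 43, 47, 51, 53, 57, 59, 61, 67, 69}
Number of generators = φ(70) = 24

Generators of ℤ_70 = {1, 3, 9, 11, 13, 17, 19, 23, 27, 29, 31, 33, 37, 39, 41, 43, 47, 51, 53, 57, 59, 61, 67, 69}


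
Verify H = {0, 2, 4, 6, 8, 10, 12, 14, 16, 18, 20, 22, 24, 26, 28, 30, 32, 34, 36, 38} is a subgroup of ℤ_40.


Subgroup test for H = {0, 2, 4, 6, 8, 10, 12, 14, 16, 18, 20, 22, 24, 26, 28, 30, 32, 34, 36, 38} in (ℤ_40, +):
(1) 0 ∈ H? Yes
(2) Closure: for all a,b ∈ H, (a+b) mod 40 ∈ H? Yes
(3) Inverses: for all a ∈ H, -a mod 40 ∈ H? Yes

Yes, H is a subgroup of ℤ_40


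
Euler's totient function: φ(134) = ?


Factor n: 134 = 2 × 67
φ(n) = n · ∏(1 - 1/p) over distinct primes p | n
φ(134) = 134 · (1 - 1/2) · (1 - 1/67) = 66

φ(134) = 66


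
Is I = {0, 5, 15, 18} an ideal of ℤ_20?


Check ideal conditions for I = {0, 5, 15, 18} in ℤ_20:
(1) I is an additive subgroup? No
(2) For r ∈ ℤ_20 and a ∈ I: r·a ∈ I? No  [counterexample: r=2, a=5, r·a mod 20 = 10 ∉ I]

No, I is not an ideal of ℤ_20


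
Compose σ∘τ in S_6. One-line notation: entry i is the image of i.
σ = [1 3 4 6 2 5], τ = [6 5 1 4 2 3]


σ∘τ: apply τ first, then σ
1 →τ 6 →σ 5
2 →τ 5 →σ 2
3 →τ 1 →σ 1
4 →τ 4 →σ 6
5 →τ 2 →σ 3
6 →τ 3 →σ 4

σ∘τ = [5 2 1 6 3 4]


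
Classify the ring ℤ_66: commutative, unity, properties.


ℤ_66 is a commutative ring with unity 1; 66 = 2×33 is composite, so 2·33 ≡ 0 gives zero divisors (not an integral domain)
Commutative: Yes
Integral domain: No
Has unity: Yes

ℤ_66: Commutative=Yes, Unity=Yes


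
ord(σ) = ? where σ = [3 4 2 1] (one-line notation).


Cycle decomposition: (1 3 2 4)
Cycle lengths: 4
Order = lcm(4) = 4

ord(σ) = 4


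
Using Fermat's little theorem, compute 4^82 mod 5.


Fermat's little theorem: if p is prime and gcd(a,p)=1, then a^(p-1) ≡ 1 (mod p)
p = 5 is prime, gcd(4,5) = 1
Reduce exponent: 82 mod 4 = 2
So 4^82 ≡ 4^2 (mod 5)
4^2 mod 5 = 1

4^82 ≡ 1 (mod 5)


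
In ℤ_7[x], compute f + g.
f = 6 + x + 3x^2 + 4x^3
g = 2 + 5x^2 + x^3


Add coefficients mod 7:
x^0: 6 + 2 = 1 (mod 7)
x^1: 1 + 0 = 1 (mod 7)
x^2: 3 + 5 = 1 (mod 7)
x^3: 4 + 1 = 5 (mod 7)
Result: 1 + x + x^2 + 5x^3

f + g = 1 + x + x^2 + 5x^3


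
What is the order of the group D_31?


|D_n| = 2n (n rotations and n reflections)
|D_31| = 2×31 = 62

|D_31| = 62


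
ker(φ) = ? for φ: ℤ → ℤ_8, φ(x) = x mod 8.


Kernel = preimage of identity
ker(φ) = {x ∈ ℤ : x ≡ 0 (mod 8)} = 8ℤ = {0, ±8, ±16, ...}

ker(φ) = 8ℤ


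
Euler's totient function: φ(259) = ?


Factor n: 259 = 7 × 37
φ(n) = n · ∏(1 - 1/p) over distinct primes p | n
φ(259) = 259 · (1 - 1/7) · (1 - 1/37) = 216

φ(259) = 216


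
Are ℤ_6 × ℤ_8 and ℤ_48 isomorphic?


Comparing ℤ_6 × ℤ_8 and ℤ_48:
gcd(6,8) = 2 ≠ 1. Max element order in ℤ_6×ℤ_8 is lcm(6,8) = 24 < 48, so it has no element of order 48

No, ℤ_6 × ℤ_8 ≇ ℤ_48


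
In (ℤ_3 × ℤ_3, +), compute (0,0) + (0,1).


Operation: componentwise addition mod (3, 3)
(0,0) + (0,1) = ((a₁+b₁) mod 3, (a₂+b₂) mod 3) with a = (0,0), b = (0,1)

(0,0) + (0,1) = (0,1)


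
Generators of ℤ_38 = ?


g generates ℤ_n iff gcd(g,n) = 1
Prime factors of 38: 2, 19
Generators are g ∈ {1,...,37} not divisible by any of these primes.
Generators: {1, 3, 5, 7, 9, 11, 13, 15, 17, 21, 23, 25, 27, 29, 31, 33, 35, 37}
Number of generators = φ(38) = 18

Generators of ℤ_38 = {1, 3, 5, 7, 9, 11, 13, 15, 17, 21, 23, 25, 27, 29, 31, 33, 35, 37}


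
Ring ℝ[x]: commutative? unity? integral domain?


Polynomial ring over ℝ (an integral domain) is a commutative integral domain with unity 1
Commutative: Yes
Integral domain: Yes
Has unity: Yes

ℝ[x]: Commutative=Yes, Unity=Yes


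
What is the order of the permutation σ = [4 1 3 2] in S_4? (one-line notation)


Cycle decomposition: (1 4 2)
Cycle lengths: 3
Order = lcm(3) = 3

ord(σ) = 3


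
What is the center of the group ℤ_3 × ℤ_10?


Z(G) = {g ∈ G | gx = xg for all x ∈ G}
Direct product of abelian groups is abelian, so Z(G) = G

Z(ℤ_3 × ℤ_10) = ℤ_3 × ℤ_10


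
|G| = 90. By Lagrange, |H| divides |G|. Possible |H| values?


Lagrange's theorem: |H| divides |G|
|G| = 90
Divisors of 90: 1, 2, 3, 5, 6, 9, 10, 15, 18, 30, 45, 90

Possible subgroup orders: {1, 2, 3, 5, 6, 9, 10, 15, 18, 30, 45, 90}


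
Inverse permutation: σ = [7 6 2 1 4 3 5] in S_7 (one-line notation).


To find σ⁻¹, swap domain and range:
σ(1) = 7 → σ⁻¹(7) = 1
σ(2) = 6 → σ⁻¹(6) = 2
σ(3) = 2 → σ⁻¹(2) = 3
σ(4) = 1 → σ⁻¹(1) = 4
σ(5) = 4 → σ⁻¹(4) = 5
σ(6) = 3 → σ⁻¹(3) = 6
σ(7) = 5 → σ⁻¹(5) = 7

σ⁻¹ = [4 3 6 5 7 2 1]


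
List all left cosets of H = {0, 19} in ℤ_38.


H = {0, 19}, |H| = 2
Number of cosets = |G|/|H| = 38/2 = 19
0 + H = {0, 19}
1 + H = {1, 20}
2 + H = {2, 21}
3 + H = {3, 22}
4 + H = {4, 23}
5 + H = {5, 24}
6 + H = {6, 25}
7 + H = {7, 26}
8 + H = {8, 27}
9 + H = {9, 28}
10 + H = {10, 29}
11 + H = {11, 30}
12 + H = {12, 31}
13 + H = {13, 32}
14 + H = {14, 33}
15 + H = {15, 34}
16 + H = {16, 35}
17 + H = {17, 36}
18 + H = {18, 37}

Cosets: 0+H={0,19}; 1+H={1,20}; 2+H={2,21}; 3+H={3,22}; 4+H={4,23}; 5+H={5,24}; 6+H={6,25}; 7+H={7,26}; 8+H={8,27}; 9+H={9,28}; 10+H={10,29}; 11+H={11,30}; 12+H={12,31}; 13+H={13,32}; 14+H={14,33}; 15+H={15,34}; 16+H={16,35}; 17+H={17,36}; 18+H={18,37}


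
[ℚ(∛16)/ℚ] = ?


∛16 has minimal polynomial x³ - 16 (irreducible over ℚ since 16 is not a perfect cube)

[ℚ(∛16)/ℚ] = 3


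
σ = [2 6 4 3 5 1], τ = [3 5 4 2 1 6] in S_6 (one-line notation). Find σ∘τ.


σ∘τ: apply τ first, then σ
1 →τ 3 →σ 4
2 →τ 5 →σ 5
3 →τ 4 →σ 3
4 →τ 2 →σ 6
5 →τ 1 →σ 2
6 →τ 6 →σ 1

σ∘τ = [4 5 3 6 2 1]
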